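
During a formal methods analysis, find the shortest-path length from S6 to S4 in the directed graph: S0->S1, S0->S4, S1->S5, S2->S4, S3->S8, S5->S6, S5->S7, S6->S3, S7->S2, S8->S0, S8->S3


BFS layer-by-layer from S6:
  dist 0: {S6}
  dist 1: {S3}
  dist 2: {S8}
  dist 3: {S0}
  dist 4: {S1, S4}
  -> S4 reached at distance 4
Shortest path length = 4

4


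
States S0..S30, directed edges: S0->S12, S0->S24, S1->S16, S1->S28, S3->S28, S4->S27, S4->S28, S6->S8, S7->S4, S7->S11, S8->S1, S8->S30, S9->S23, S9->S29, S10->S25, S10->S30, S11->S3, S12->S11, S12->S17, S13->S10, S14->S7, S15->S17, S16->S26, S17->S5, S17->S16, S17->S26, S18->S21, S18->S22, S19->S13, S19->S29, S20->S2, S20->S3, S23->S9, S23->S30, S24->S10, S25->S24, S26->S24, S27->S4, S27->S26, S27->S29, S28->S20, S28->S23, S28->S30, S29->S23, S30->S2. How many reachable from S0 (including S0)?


BFS from S0:
  layer 0: {S0}
  layer 1: {S12, S24}
  layer 2: {S10, S11, S17}
  layer 3: {S3, S5, S16, S25, S26, S30}
  layer 4: {S2, S28}
  layer 5: {S20, S23}
  layer 6: {S9}
  layer 7: {S29}
Reachable set: {S0, S2, S3, S5, S9, S10, S11, S12, S16, S17, S20, S23, S24, S25, S26, S28, S29, S30}
Count = 18

18


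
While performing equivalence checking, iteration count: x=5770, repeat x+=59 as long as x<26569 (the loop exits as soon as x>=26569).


Step 1: x goes from 5770 toward 26569 by 59; the body runs while x<26569, so iterations = ceil((bound-start)/step)
Step 2: Distance=20799
Step 3: ceil(20799/59)=353

353


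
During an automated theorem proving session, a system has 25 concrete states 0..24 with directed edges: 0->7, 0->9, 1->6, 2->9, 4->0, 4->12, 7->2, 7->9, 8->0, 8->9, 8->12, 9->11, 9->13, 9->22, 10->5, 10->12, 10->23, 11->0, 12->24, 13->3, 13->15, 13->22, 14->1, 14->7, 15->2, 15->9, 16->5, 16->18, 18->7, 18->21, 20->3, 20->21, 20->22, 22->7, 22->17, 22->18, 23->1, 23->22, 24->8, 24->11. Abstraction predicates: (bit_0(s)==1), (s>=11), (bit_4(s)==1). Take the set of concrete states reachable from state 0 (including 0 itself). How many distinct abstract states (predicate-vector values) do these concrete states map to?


BFS from 0:
Concrete reachable: {0, 2, 3, 7, 9, 11, 13, 15, 17, 18, 21, 22}
Abstract via predicates (bit_0(s)==1), (s>=11), (bit_4(s)==1):
  (0,0,0) <- {0, 2}
  (0,1,1) <- {18, 22}
  (1,0,0) <- {3, 7, 9}
  (1,1,0) <- {11, 13, 15}
  (1,1,1) <- {17, 21}
Distinct abstract states = 5

5


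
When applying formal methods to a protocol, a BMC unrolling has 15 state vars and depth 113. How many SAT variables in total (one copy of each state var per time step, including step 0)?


BMC unrolls to depth k, creating one copy of each state var for steps 0..k.
Step count = 113 + 1 = 114 (steps 0 through 113)
Vars per step = 15
Total = 15 * 114 = 1710

1710


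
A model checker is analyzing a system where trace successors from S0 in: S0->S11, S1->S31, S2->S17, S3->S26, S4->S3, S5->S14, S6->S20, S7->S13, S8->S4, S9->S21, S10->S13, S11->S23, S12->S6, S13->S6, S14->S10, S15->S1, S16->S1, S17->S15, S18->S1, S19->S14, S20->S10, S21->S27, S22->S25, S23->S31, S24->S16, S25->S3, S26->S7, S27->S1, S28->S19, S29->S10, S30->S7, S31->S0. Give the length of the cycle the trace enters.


Trace from S0 until a state repeats:
  S0 -> S11 -> S23 -> S31 -> S0
S0 first seen at step 0, revisited at step 4.
Cycle length = 4 - 0 = 4

4


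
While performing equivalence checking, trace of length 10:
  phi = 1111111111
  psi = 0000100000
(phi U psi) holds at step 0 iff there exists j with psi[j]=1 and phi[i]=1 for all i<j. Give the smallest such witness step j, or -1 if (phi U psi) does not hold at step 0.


(phi U psi) at 0: need smallest j with psi[j]=1 and phi[i]=1 for all i in [0,j).
Scan from step 0:
  step 0: phi=1, psi=0 -> continue
  step 1: phi=1, psi=0 -> continue
  step 2: phi=1, psi=0 -> continue
  step 3: phi=1, psi=0 -> continue
  step 4: psi=1 and phi held for [0,4) -> witness found
Witness step = 4

4


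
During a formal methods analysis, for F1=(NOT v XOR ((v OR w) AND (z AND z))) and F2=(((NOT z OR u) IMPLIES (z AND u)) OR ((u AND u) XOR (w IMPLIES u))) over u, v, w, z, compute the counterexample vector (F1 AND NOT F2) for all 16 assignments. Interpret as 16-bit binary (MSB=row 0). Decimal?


F1 = (NOT v XOR ((v OR w) AND (z AND z)))
F2 = (((NOT z OR u) IMPLIES (z AND u)) OR ((u AND u) XOR (w IMPLIES u)))
Counterexample to F1=>F2 is where F1=1 and F2=0.
Evaluate each row (bits = u,v,w,z, MSB first):
  row 0 [0000]: F1=1 F2=1 -> F1&~F2 -> 0
  row 1 [0001]: F1=1 F2=1 -> F1&~F2 -> 0
  row 2 [0010]: F1=1 F2=0 -> F1&~F2 -> 1
  row 3 [0011]: F1=0 F2=1 -> F1&~F2 -> 0
  row 4 [0100]: F1=0 F2=1 -> F1&~F2 -> 0
  row 5 [0101]: F1=1 F2=1 -> F1&~F2 -> 0
  row 6 [0110]: F1=0 F2=0 -> F1&~F2 -> 0
  row 7 [0111]: F1=1 F2=1 -> F1&~F2 -> 0
  row 8 [1000]: F1=1 F2=0 -> F1&~F2 -> 1
  row 9 [1001]: F1=1 F2=1 -> F1&~F2 -> 0
  row 10 [1010]: F1=1 F2=0 -> F1&~F2 -> 1
  row 11 [1011]: F1=0 F2=1 -> F1&~F2 -> 0
  row 12 [1100]: F1=0 F2=0 -> F1&~F2 -> 0
  row 13 [1101]: F1=1 F2=1 -> F1&~F2 -> 0
  row 14 [1110]: F1=0 F2=0 -> F1&~F2 -> 0
  row 15 [1111]: F1=1 F2=1 -> F1&~F2 -> 0
Full result column, 4 rows per line (u,v fixed per line; w,z runs 00..11 left to right):
  rows 0-3 [u,v=00]: 0010  = hex 2
  rows 4-7 [u,v=01]: 0000  = hex 0
  rows 8-11 [u,v=10]: 1010  = hex A
  rows 12-15 [u,v=11]: 0000  = hex 0
Counterexample vector (row 0 .. row 15) = 0010000010100000
Output column grouped in 4s = 0010 0000 1010 0000 = 0x20A0
Convert to decimal digit by digit (value = value*16 + digit):
  2 -> 2
  2*16 + 0 = 32
  32*16 + 10 (A) = 522
  522*16 + 0 = 8352
Decimal = 8352

8352


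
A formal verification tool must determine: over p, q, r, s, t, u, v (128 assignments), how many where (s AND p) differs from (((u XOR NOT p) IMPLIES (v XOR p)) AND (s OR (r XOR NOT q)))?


F1 = (s AND p)
F2 = (((u XOR NOT p) IMPLIES (v XOR p)) AND (s OR (r XOR NOT q)))
Evaluate both on each of 128 rows (bits = p,q,r,s,t,u,v):
  row 0 [0000000]: F1=0 F2=0 -> 0
  row 1 [0000001]: F1=0 F2=1 (differ) -> 1
  row 2 [0000010]: F1=0 F2=1 (differ) -> 1
  row 3 [0000011]: F1=0 F2=1 (differ) -> 1
  row 4 [0000100]: F1=0 F2=0 -> 0
  (every remaining row is evaluated the same way; all 128 results are listed next)
Full result column, 8 rows per line (p,q,r,s fixed per line; t,u,v runs 000..111 left to right):
  rows 0-7 [p,q,r,s=0000]: 01110111  (ones: 6)
  rows 8-15 [p,q,r,s=0001]: 01110111  (ones: 6)
  rows 16-23 [p,q,r,s=0010]: 00000000  (ones: 0)
  rows 24-31 [p,q,r,s=0011]: 01110111  (ones: 6)
  rows 32-39 [p,q,r,s=0100]: 00000000  (ones: 0)
  rows 40-47 [p,q,r,s=0101]: 01110111  (ones: 6)
  rows 48-55 [p,q,r,s=0110]: 01110111  (ones: 6)
  rows 56-63 [p,q,r,s=0111]: 01110111  (ones: 6)
  rows 64-71 [p,q,r,s=1000]: 11101110  (ones: 6)
  rows 72-79 [p,q,r,s=1001]: 00010001  (ones: 2)
  rows 80-87 [p,q,r,s=1010]: 00000000  (ones: 0)
  rows 88-95 [p,q,r,s=1011]: 00010001  (ones: 2)
  rows 96-103 [p,q,r,s=1100]: 00000000  (ones: 0)
  rows 104-111 [p,q,r,s=1101]: 00010001  (ones: 2)
  rows 112-119 [p,q,r,s=1110]: 11101110  (ones: 6)
  rows 120-127 [p,q,r,s=1111]: 00010001  (ones: 2)
Disagreements = 6+6+0+6+0+6+6+6+6+2+0+2+0+2+6+2 = 56

56


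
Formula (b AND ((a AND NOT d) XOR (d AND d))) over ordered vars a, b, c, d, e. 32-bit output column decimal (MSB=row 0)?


Formula: (b AND ((a AND NOT d) XOR (d AND d))) over a, b, c, d, e (32 rows)
Evaluate each row (bits = a,b,c,d,e, MSB first):
  row 0 [00000]: (0 AND ((0 AND NOT 0) XOR (0 AND 0))) -> 0
  row 1 [00001]: (0 AND ((0 AND NOT 0) XOR (0 AND 0))) -> 0
  row 2 [00010]: (0 AND ((0 AND NOT 1) XOR (1 AND 1))) -> 0
  row 3 [00011]: (0 AND ((0 AND NOT 1) XOR (1 AND 1))) -> 0
  row 4 [00100]: (0 AND ((0 AND NOT 0) XOR (0 AND 0))) -> 0
  row 5 [00101]: (0 AND ((0 AND NOT 0) XOR (0 AND 0))) -> 0
  row 6 [00110]: (0 AND ((0 AND NOT 1) XOR (1 AND 1))) -> 0
  row 7 [00111]: (0 AND ((0 AND NOT 1) XOR (1 AND 1))) -> 0
  row 8 [01000]: (1 AND ((0 AND NOT 0) XOR (0 AND 0))) -> 0
  row 9 [01001]: (1 AND ((0 AND NOT 0) XOR (0 AND 0))) -> 0
  row 10 [01010]: (1 AND ((0 AND NOT 1) XOR (1 AND 1))) -> 1
  row 11 [01011]: (1 AND ((0 AND NOT 1) XOR (1 AND 1))) -> 1
  row 12 [01100]: (1 AND ((0 AND NOT 0) XOR (0 AND 0))) -> 0
  row 13 [01101]: (1 AND ((0 AND NOT 0) XOR (0 AND 0))) -> 0
  row 14 [01110]: (1 AND ((0 AND NOT 1) XOR (1 AND 1))) -> 1
  row 15 [01111]: (1 AND ((0 AND NOT 1) XOR (1 AND 1))) -> 1
  row 16 [10000]: (0 AND ((1 AND NOT 0) XOR (0 AND 0))) -> 0
  row 17 [10001]: (0 AND ((1 AND NOT 0) XOR (0 AND 0))) -> 0
  row 18 [10010]: (0 AND ((1 AND NOT 1) XOR (1 AND 1))) -> 0
  row 19 [10011]: (0 AND ((1 AND NOT 1) XOR (1 AND 1))) -> 0
  row 20 [10100]: (0 AND ((1 AND NOT 0) XOR (0 AND 0))) -> 0
  row 21 [10101]: (0 AND ((1 AND NOT 0) XOR (0 AND 0))) -> 0
  row 22 [10110]: (0 AND ((1 AND NOT 1) XOR (1 AND 1))) -> 0
  row 23 [10111]: (0 AND ((1 AND NOT 1) XOR (1 AND 1))) -> 0
  row 24 [11000]: (1 AND ((1 AND NOT 0) XOR (0 AND 0))) -> 1
  row 25 [11001]: (1 AND ((1 AND NOT 0) XOR (0 AND 0))) -> 1
  row 26 [11010]: (1 AND ((1 AND NOT 1) XOR (1 AND 1))) -> 1
  row 27 [11011]: (1 AND ((1 AND NOT 1) XOR (1 AND 1))) -> 1
  row 28 [11100]: (1 AND ((1 AND NOT 0) XOR (0 AND 0))) -> 1
  row 29 [11101]: (1 AND ((1 AND NOT 0) XOR (0 AND 0))) -> 1
  row 30 [11110]: (1 AND ((1 AND NOT 1) XOR (1 AND 1))) -> 1
  row 31 [11111]: (1 AND ((1 AND NOT 1) XOR (1 AND 1))) -> 1
Full result column, 4 rows per line (a,b,c fixed per line; d,e runs 00..11 left to right):
  rows 0-3 [a,b,c=000]: 0000  = hex 0
  rows 4-7 [a,b,c=001]: 0000  = hex 0
  rows 8-11 [a,b,c=010]: 0011  = hex 3
  rows 12-15 [a,b,c=011]: 0011  = hex 3
  rows 16-19 [a,b,c=100]: 0000  = hex 0
  rows 20-23 [a,b,c=101]: 0000  = hex 0
  rows 24-27 [a,b,c=110]: 1111  = hex F
  rows 28-31 [a,b,c=111]: 1111  = hex F
Output column (row 0 .. row 31) = 00000000001100110000000011111111
Output column grouped in 4s = 0000 0000 0011 0011 0000 0000 1111 1111 = 0x003300FF
Convert to decimal digit by digit (value = value*16 + digit):
  0 -> 0
  0*16 + 0 = 0
  0*16 + 3 = 3
  3*16 + 3 = 51
  51*16 + 0 = 816
  816*16 + 0 = 13056
  13056*16 + 15 (F) = 208911
  208911*16 + 15 (F) = 3342591
Decimal = 3342591

3342591


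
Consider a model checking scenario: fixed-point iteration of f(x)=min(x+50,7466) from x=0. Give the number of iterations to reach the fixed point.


Step 1: x=0, cap=7466, increment=50
Step 2: x grows by 50 each step until capped at 7466; fixed point is x=7466
Step 3: iterations = ceil(7466/50) = 150

150


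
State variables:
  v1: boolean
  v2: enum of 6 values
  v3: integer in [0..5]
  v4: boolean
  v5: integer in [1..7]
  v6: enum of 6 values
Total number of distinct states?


State space = product of domain sizes of all variables.
Domain sizes:
  v1 (boolean): 2
  v2 (enum of 6 values): 6
  v3 (integer in [0..5]): 6
  v4 (boolean): 2
  v5 (integer in [1..7]): 7
  v6 (enum of 6 values): 6
Product = 2 * 6 * 6 * 2 * 7 * 6 = 6048

6048


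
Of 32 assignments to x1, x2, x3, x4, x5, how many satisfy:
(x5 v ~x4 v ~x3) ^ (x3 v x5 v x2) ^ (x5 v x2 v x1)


CNF with 3 clauses over 5 vars (32 assignments).
An assignment satisfies CNF iff every clause has >=1 true literal.
Check each row (bits = x1,x2,x3,x4,x5; clause T/F shown):
  row 0 [00000]: clauses=TFF -> 0
  row 1 [00001]: clauses=TTT -> 1
  row 2 [00010]: clauses=TFF -> 0
  row 3 [00011]: clauses=TTT -> 1
  row 4 [00100]: clauses=TTF -> 0
  row 5 [00101]: clauses=TTT -> 1
  row 6 [00110]: clauses=FTF -> 0
  row 7 [00111]: clauses=TTT -> 1
  row 8 [01000]: clauses=TTT -> 1
  row 9 [01001]: clauses=TTT -> 1
  row 10 [01010]: clauses=TTT -> 1
  row 11 [01011]: clauses=TTT -> 1
  row 12 [01100]: clauses=TTT -> 1
  row 13 [01101]: clauses=TTT -> 1
  row 14 [01110]: clauses=FTT -> 0
  row 15 [01111]: clauses=TTT -> 1
  row 16 [10000]: clauses=TFT -> 0
  row 17 [10001]: clauses=TTT -> 1
  row 18 [10010]: clauses=TFT -> 0
  row 19 [10011]: clauses=TTT -> 1
  row 20 [10100]: clauses=TTT -> 1
  row 21 [10101]: clauses=TTT -> 1
  row 22 [10110]: clauses=FTT -> 0
  row 23 [10111]: clauses=TTT -> 1
  row 24 [11000]: clauses=TTT -> 1
  row 25 [11001]: clauses=TTT -> 1
  row 26 [11010]: clauses=TTT -> 1
  row 27 [11011]: clauses=TTT -> 1
  row 28 [11100]: clauses=TTT -> 1
  row 29 [11101]: clauses=TTT -> 1
  row 30 [11110]: clauses=FTT -> 0
  row 31 [11111]: clauses=TTT -> 1
Full result column, 8 rows per line (x1,x2 fixed per line; x3,x4,x5 runs 000..111 left to right):
  rows 0-7 [x1,x2=00]: 01010101  (ones: 4)
  rows 8-15 [x1,x2=01]: 11111101  (ones: 7)
  rows 16-23 [x1,x2=10]: 01011101  (ones: 5)
  rows 24-31 [x1,x2=11]: 11111101  (ones: 7)
Satisfying assignments = 4+7+5+7 = 23

23


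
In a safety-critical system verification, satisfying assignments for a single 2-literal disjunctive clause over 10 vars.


Step 1: Total=2^10=1024
Step 2: Unsat when all 2 false: 2^8=256
Step 3: Sat=1024-256=768

768


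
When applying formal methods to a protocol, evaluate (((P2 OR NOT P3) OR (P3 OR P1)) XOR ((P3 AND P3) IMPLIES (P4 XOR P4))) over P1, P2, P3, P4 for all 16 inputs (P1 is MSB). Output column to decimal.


Formula: (((P2 OR NOT P3) OR (P3 OR P1)) XOR ((P3 AND P3) IMPLIES (P4 XOR P4))) over P1, P2, P3, P4 (16 rows)
Evaluate each row (bits = P1,P2,P3,P4, MSB first):
  row 0 [0000]: (((0 OR NOT 0) OR (0 OR 0)) XOR ((0 AND 0) IMPLIES (0 XOR 0))) -> 0
  row 1 [0001]: (((0 OR NOT 0) OR (0 OR 0)) XOR ((0 AND 0) IMPLIES (1 XOR 1))) -> 0
  row 2 [0010]: (((0 OR NOT 1) OR (1 OR 0)) XOR ((1 AND 1) IMPLIES (0 XOR 0))) -> 1
  row 3 [0011]: (((0 OR NOT 1) OR (1 OR 0)) XOR ((1 AND 1) IMPLIES (1 XOR 1))) -> 1
  row 4 [0100]: (((1 OR NOT 0) OR (0 OR 0)) XOR ((0 AND 0) IMPLIES (0 XOR 0))) -> 0
  row 5 [0101]: (((1 OR NOT 0) OR (0 OR 0)) XOR ((0 AND 0) IMPLIES (1 XOR 1))) -> 0
  row 6 [0110]: (((1 OR NOT 1) OR (1 OR 0)) XOR ((1 AND 1) IMPLIES (0 XOR 0))) -> 1
  row 7 [0111]: (((1 OR NOT 1) OR (1 OR 0)) XOR ((1 AND 1) IMPLIES (1 XOR 1))) -> 1
  row 8 [1000]: (((0 OR NOT 0) OR (0 OR 1)) XOR ((0 AND 0) IMPLIES (0 XOR 0))) -> 0
  row 9 [1001]: (((0 OR NOT 0) OR (0 OR 1)) XOR ((0 AND 0) IMPLIES (1 XOR 1))) -> 0
  row 10 [1010]: (((0 OR NOT 1) OR (1 OR 1)) XOR ((1 AND 1) IMPLIES (0 XOR 0))) -> 1
  row 11 [1011]: (((0 OR NOT 1) OR (1 OR 1)) XOR ((1 AND 1) IMPLIES (1 XOR 1))) -> 1
  row 12 [1100]: (((1 OR NOT 0) OR (0 OR 1)) XOR ((0 AND 0) IMPLIES (0 XOR 0))) -> 0
  row 13 [1101]: (((1 OR NOT 0) OR (0 OR 1)) XOR ((0 AND 0) IMPLIES (1 XOR 1))) -> 0
  row 14 [1110]: (((1 OR NOT 1) OR (1 OR 1)) XOR ((1 AND 1) IMPLIES (0 XOR 0))) -> 1
  row 15 [1111]: (((1 OR NOT 1) OR (1 OR 1)) XOR ((1 AND 1) IMPLIES (1 XOR 1))) -> 1
Full result column, 4 rows per line (P1,P2 fixed per line; P3,P4 runs 00..11 left to right):
  rows 0-3 [P1,P2=00]: 0011  = hex 3
  rows 4-7 [P1,P2=01]: 0011  = hex 3
  rows 8-11 [P1,P2=10]: 0011  = hex 3
  rows 12-15 [P1,P2=11]: 0011  = hex 3
Output column (row 0 .. row 15) = 0011001100110011
Output column grouped in 4s = 0011 0011 0011 0011 = 0x3333
Convert to decimal digit by digit (value = value*16 + digit):
  3 -> 3
  3*16 + 3 = 51
  51*16 + 3 = 819
  819*16 + 3 = 13107
Decimal = 13107

13107


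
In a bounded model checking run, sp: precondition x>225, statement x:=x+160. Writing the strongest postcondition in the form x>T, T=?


Formula: sp(P, x:=E) = exists old_x. (x = E[old_x/x]) AND P[old_x/x] (old_x is the value of x before the assignment; eliminate old_x by solving x = E[old_x/x] for old_x)
Step 1: Precondition P: x>225, i.e. old_x > 225
Step 2: Assignment gives x = old_x + 160, so old_x = x - 160
Step 3: Substitute into P: x - 160 > 225
Step 4: Simplify: x > 225+160 = 385

385


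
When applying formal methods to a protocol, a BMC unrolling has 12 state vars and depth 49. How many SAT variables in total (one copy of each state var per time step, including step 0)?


BMC unrolls to depth k, creating one copy of each state var for steps 0..k.
Step count = 49 + 1 = 50 (steps 0 through 49)
Vars per step = 12
Total = 12 * 50 = 600

600


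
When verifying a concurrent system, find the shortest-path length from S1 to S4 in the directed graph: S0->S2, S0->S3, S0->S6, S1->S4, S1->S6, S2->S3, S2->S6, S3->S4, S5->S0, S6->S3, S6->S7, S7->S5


BFS layer-by-layer from S1:
  dist 0: {S1}
  dist 1: {S4, S6}
  -> S4 reached at distance 1
Shortest path length = 1

1


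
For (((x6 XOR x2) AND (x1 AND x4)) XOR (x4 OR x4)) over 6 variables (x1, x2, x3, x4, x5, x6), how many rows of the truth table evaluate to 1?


Formula: (((x6 XOR x2) AND (x1 AND x4)) XOR (x4 OR x4)) over 6 vars (64 rows)
Evaluate each row (x1, x2, x3, x4, x5, x6 as bits, MSB first):
  row 0 [000000]: (((0 XOR 0) AND (0 AND 0)) XOR (0 OR 0)) -> 0
  row 1 [000001]: (((1 XOR 0) AND (0 AND 0)) XOR (0 OR 0)) -> 0
  row 2 [000010]: (((0 XOR 0) AND (0 AND 0)) XOR (0 OR 0)) -> 0
  row 3 [000011]: (((1 XOR 0) AND (0 AND 0)) XOR (0 OR 0)) -> 0
  row 4 [000100]: (((0 XOR 0) AND (0 AND 1)) XOR (1 OR 1)) -> 1
  (every remaining row is evaluated the same way; all 64 results are listed next)
Full result column, 8 rows per line (x1,x2,x3 fixed per line; x4,x5,x6 runs 000..111 left to right):
  rows 0-7 [x1,x2,x3=000]: 00001111  (ones: 4)
  rows 8-15 [x1,x2,x3=001]: 00001111  (ones: 4)
  rows 16-23 [x1,x2,x3=010]: 00001111  (ones: 4)
  rows 24-31 [x1,x2,x3=011]: 00001111  (ones: 4)
  rows 32-39 [x1,x2,x3=100]: 00001010  (ones: 2)
  rows 40-47 [x1,x2,x3=101]: 00001010  (ones: 2)
  rows 48-55 [x1,x2,x3=110]: 00000101  (ones: 2)
  rows 56-63 [x1,x2,x3=111]: 00000101  (ones: 2)
Count of 1-rows = 4+4+4+4+2+2+2+2 = 24

24


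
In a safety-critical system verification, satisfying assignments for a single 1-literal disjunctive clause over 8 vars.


Step 1: Total=2^8=256
Step 2: Unsat when all 1 false: 2^7=128
Step 3: Sat=256-128=128

128


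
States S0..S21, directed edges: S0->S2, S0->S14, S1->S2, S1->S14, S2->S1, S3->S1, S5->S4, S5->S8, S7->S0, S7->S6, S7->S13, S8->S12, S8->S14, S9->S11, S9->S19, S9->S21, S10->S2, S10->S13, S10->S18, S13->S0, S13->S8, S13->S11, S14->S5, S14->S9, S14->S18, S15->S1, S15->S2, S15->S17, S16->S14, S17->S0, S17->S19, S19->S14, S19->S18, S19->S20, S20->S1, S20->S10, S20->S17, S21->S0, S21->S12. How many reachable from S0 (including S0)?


BFS from S0:
  layer 0: {S0}
  layer 1: {S2, S14}
  layer 2: {S1, S5, S9, S18}
  layer 3: {S4, S8, S11, S19, S21}
  layer 4: {S12, S20}
  layer 5: {S10, S17}
  layer 6: {S13}
Reachable set: {S0, S1, S2, S4, S5, S8, S9, S10, S11, S12, S13, S14, S17, S18, S19, S20, S21}
Count = 17

17


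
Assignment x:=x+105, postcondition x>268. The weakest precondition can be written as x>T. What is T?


Formula: wp(x:=E, P) = P[E/x] (substitute E for x in postcondition)
Step 1: Postcondition: x>268
Step 2: Substitute x+105 for x: x+105>268
Step 3: Solve for x: x > 268-105 = 163

163


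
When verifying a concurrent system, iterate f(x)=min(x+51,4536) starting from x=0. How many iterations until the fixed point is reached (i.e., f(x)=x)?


Step 1: x=0, cap=4536, increment=51
Step 2: x grows by 51 each step until capped at 4536; fixed point is x=4536
Step 3: iterations = ceil(4536/51) = 89

89


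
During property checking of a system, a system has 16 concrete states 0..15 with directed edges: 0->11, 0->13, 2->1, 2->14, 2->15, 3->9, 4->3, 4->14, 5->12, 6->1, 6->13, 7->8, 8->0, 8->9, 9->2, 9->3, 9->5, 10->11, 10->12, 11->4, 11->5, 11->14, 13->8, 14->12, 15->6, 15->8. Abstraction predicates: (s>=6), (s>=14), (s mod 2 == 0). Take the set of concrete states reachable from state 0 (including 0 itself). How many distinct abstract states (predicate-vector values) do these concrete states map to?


BFS from 0:
Concrete reachable: {0, 1, 2, 3, 4, 5, 6, 8, 9, 11, 12, 13, 14, 15}
Abstract via predicates (s>=6), (s>=14), (s mod 2 == 0):
  (0,0,0) <- {1, 3, 5}
  (0,0,1) <- {0, 2, 4}
  (1,0,0) <- {9, 11, 13}
  (1,0,1) <- {6, 8, 12}
  (1,1,0) <- {15}
  (1,1,1) <- {14}
Distinct abstract states = 6

6


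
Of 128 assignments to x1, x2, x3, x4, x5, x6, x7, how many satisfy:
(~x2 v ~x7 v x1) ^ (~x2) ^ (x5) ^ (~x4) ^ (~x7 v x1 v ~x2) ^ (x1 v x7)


CNF with 6 clauses over 7 vars (128 assignments).
An assignment satisfies CNF iff every clause has >=1 true literal.
Check each row (bits = x1,x2,x3,x4,x5,x6,x7; clause T/F shown):
  row 0 [0000000]: clauses=TTFTTF -> 0
  row 1 [0000001]: clauses=TTFTTT -> 0
  row 2 [0000010]: clauses=TTFTTF -> 0
  row 3 [0000011]: clauses=TTFTTT -> 0
  row 4 [0000100]: clauses=TTTTTF -> 0
  (every remaining row is evaluated the same way; all 128 results are listed next)
Full result column, 8 rows per line (x1,x2,x3,x4 fixed per line; x5,x6,x7 runs 000..111 left to right):
  rows 0-7 [x1,x2,x3,x4=0000]: 00000101  (ones: 2)
  rows 8-15 [x1,x2,x3,x4=0001]: 00000000  (ones: 0)
  rows 16-23 [x1,x2,x3,x4=0010]: 00000101  (ones: 2)
  rows 24-31 [x1,x2,x3,x4=0011]: 00000000  (ones: 0)
  rows 32-39 [x1,x2,x3,x4=0100]: 00000000  (ones: 0)
  rows 40-47 [x1,x2,x3,x4=0101]: 00000000  (ones: 0)
  rows 48-55 [x1,x2,x3,x4=0110]: 00000000  (ones: 0)
  rows 56-63 [x1,x2,x3,x4=0111]: 00000000  (ones: 0)
  rows 64-71 [x1,x2,x3,x4=1000]: 00001111  (ones: 4)
  rows 72-79 [x1,x2,x3,x4=1001]: 00000000  (ones: 0)
  rows 80-87 [x1,x2,x3,x4=1010]: 00001111  (ones: 4)
  rows 88-95 [x1,x2,x3,x4=1011]: 00000000  (ones: 0)
  rows 96-103 [x1,x2,x3,x4=1100]: 00000000  (ones: 0)
  rows 104-111 [x1,x2,x3,x4=1101]: 00000000  (ones: 0)
  rows 112-119 [x1,x2,x3,x4=1110]: 00000000  (ones: 0)
  rows 120-127 [x1,x2,x3,x4=1111]: 00000000  (ones: 0)
Satisfying assignments = 2+0+2+0+0+0+0+0+4+0+4+0+0+0+0+0 = 12

12


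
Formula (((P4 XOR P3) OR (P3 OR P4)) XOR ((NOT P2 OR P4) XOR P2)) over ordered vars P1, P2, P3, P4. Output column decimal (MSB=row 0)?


Formula: (((P4 XOR P3) OR (P3 OR P4)) XOR ((NOT P2 OR P4) XOR P2)) over P1, P2, P3, P4 (16 rows)
Evaluate each row (bits = P1,P2,P3,P4, MSB first):
  row 0 [0000]: (((0 XOR 0) OR (0 OR 0)) XOR ((NOT 0 OR 0) XOR 0)) -> 1
  row 1 [0001]: (((1 XOR 0) OR (0 OR 1)) XOR ((NOT 0 OR 1) XOR 0)) -> 0
  row 2 [0010]: (((0 XOR 1) OR (1 OR 0)) XOR ((NOT 0 OR 0) XOR 0)) -> 0
  row 3 [0011]: (((1 XOR 1) OR (1 OR 1)) XOR ((NOT 0 OR 1) XOR 0)) -> 0
  row 4 [0100]: (((0 XOR 0) OR (0 OR 0)) XOR ((NOT 1 OR 0) XOR 1)) -> 1
  row 5 [0101]: (((1 XOR 0) OR (0 OR 1)) XOR ((NOT 1 OR 1) XOR 1)) -> 1
  row 6 [0110]: (((0 XOR 1) OR (1 OR 0)) XOR ((NOT 1 OR 0) XOR 1)) -> 0
  row 7 [0111]: (((1 XOR 1) OR (1 OR 1)) XOR ((NOT 1 OR 1) XOR 1)) -> 1
  row 8 [1000]: (((0 XOR 0) OR (0 OR 0)) XOR ((NOT 0 OR 0) XOR 0)) -> 1
  row 9 [1001]: (((1 XOR 0) OR (0 OR 1)) XOR ((NOT 0 OR 1) XOR 0)) -> 0
  row 10 [1010]: (((0 XOR 1) OR (1 OR 0)) XOR ((NOT 0 OR 0) XOR 0)) -> 0
  row 11 [1011]: (((1 XOR 1) OR (1 OR 1)) XOR ((NOT 0 OR 1) XOR 0)) -> 0
  row 12 [1100]: (((0 XOR 0) OR (0 OR 0)) XOR ((NOT 1 OR 0) XOR 1)) -> 1
  row 13 [1101]: (((1 XOR 0) OR (0 OR 1)) XOR ((NOT 1 OR 1) XOR 1)) -> 1
  row 14 [1110]: (((0 XOR 1) OR (1 OR 0)) XOR ((NOT 1 OR 0) XOR 1)) -> 0
  row 15 [1111]: (((1 XOR 1) OR (1 OR 1)) XOR ((NOT 1 OR 1) XOR 1)) -> 1
Full result column, 4 rows per line (P1,P2 fixed per line; P3,P4 runs 00..11 left to right):
  rows 0-3 [P1,P2=00]: 1000  = hex 8
  rows 4-7 [P1,P2=01]: 1101  = hex D
  rows 8-11 [P1,P2=10]: 1000  = hex 8
  rows 12-15 [P1,P2=11]: 1101  = hex D
Output column (row 0 .. row 15) = 1000110110001101
Output column grouped in 4s = 1000 1101 1000 1101 = 0x8D8D
Convert to decimal digit by digit (value = value*16 + digit):
  8 -> 8
  8*16 + 13 (D) = 141
  141*16 + 8 = 2264
  2264*16 + 13 (D) = 36237
Decimal = 36237

36237


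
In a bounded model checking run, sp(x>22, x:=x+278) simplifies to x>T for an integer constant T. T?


Formula: sp(P, x:=E) = exists old_x. (x = E[old_x/x]) AND P[old_x/x] (old_x is the value of x before the assignment; eliminate old_x by solving x = E[old_x/x] for old_x)
Step 1: Precondition P: x>22, i.e. old_x > 22
Step 2: Assignment gives x = old_x + 278, so old_x = x - 278
Step 3: Substitute into P: x - 278 > 22
Step 4: Simplify: x > 22+278 = 300

300


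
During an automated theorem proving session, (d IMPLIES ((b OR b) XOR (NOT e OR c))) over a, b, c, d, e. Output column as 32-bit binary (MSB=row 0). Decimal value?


Formula: (d IMPLIES ((b OR b) XOR (NOT e OR c))) over a, b, c, d, e (32 rows)
Evaluate each row (bits = a,b,c,d,e, MSB first):
  row 0 [00000]: (0 IMPLIES ((0 OR 0) XOR (NOT 0 OR 0))) -> 1
  row 1 [00001]: (0 IMPLIES ((0 OR 0) XOR (NOT 1 OR 0))) -> 1
  row 2 [00010]: (1 IMPLIES ((0 OR 0) XOR (NOT 0 OR 0))) -> 1
  row 3 [00011]: (1 IMPLIES ((0 OR 0) XOR (NOT 1 OR 0))) -> 0
  row 4 [00100]: (0 IMPLIES ((0 OR 0) XOR (NOT 0 OR 1))) -> 1
  row 5 [00101]: (0 IMPLIES ((0 OR 0) XOR (NOT 1 OR 1))) -> 1
  row 6 [00110]: (1 IMPLIES ((0 OR 0) XOR (NOT 0 OR 1))) -> 1
  row 7 [00111]: (1 IMPLIES ((0 OR 0) XOR (NOT 1 OR 1))) -> 1
  row 8 [01000]: (0 IMPLIES ((1 OR 1) XOR (NOT 0 OR 0))) -> 1
  row 9 [01001]: (0 IMPLIES ((1 OR 1) XOR (NOT 1 OR 0))) -> 1
  row 10 [01010]: (1 IMPLIES ((1 OR 1) XOR (NOT 0 OR 0))) -> 0
  row 11 [01011]: (1 IMPLIES ((1 OR 1) XOR (NOT 1 OR 0))) -> 1
  row 12 [01100]: (0 IMPLIES ((1 OR 1) XOR (NOT 0 OR 1))) -> 1
  row 13 [01101]: (0 IMPLIES ((1 OR 1) XOR (NOT 1 OR 1))) -> 1
  row 14 [01110]: (1 IMPLIES ((1 OR 1) XOR (NOT 0 OR 1))) -> 0
  row 15 [01111]: (1 IMPLIES ((1 OR 1) XOR (NOT 1 OR 1))) -> 0
  row 16 [10000]: (0 IMPLIES ((0 OR 0) XOR (NOT 0 OR 0))) -> 1
  row 17 [10001]: (0 IMPLIES ((0 OR 0) XOR (NOT 1 OR 0))) -> 1
  row 18 [10010]: (1 IMPLIES ((0 OR 0) XOR (NOT 0 OR 0))) -> 1
  row 19 [10011]: (1 IMPLIES ((0 OR 0) XOR (NOT 1 OR 0))) -> 0
  row 20 [10100]: (0 IMPLIES ((0 OR 0) XOR (NOT 0 OR 1))) -> 1
  row 21 [10101]: (0 IMPLIES ((0 OR 0) XOR (NOT 1 OR 1))) -> 1
  row 22 [10110]: (1 IMPLIES ((0 OR 0) XOR (NOT 0 OR 1))) -> 1
  row 23 [10111]: (1 IMPLIES ((0 OR 0) XOR (NOT 1 OR 1))) -> 1
  row 24 [11000]: (0 IMPLIES ((1 OR 1) XOR (NOT 0 OR 0))) -> 1
  row 25 [11001]: (0 IMPLIES ((1 OR 1) XOR (NOT 1 OR 0))) -> 1
  row 26 [11010]: (1 IMPLIES ((1 OR 1) XOR (NOT 0 OR 0))) -> 0
  row 27 [11011]: (1 IMPLIES ((1 OR 1) XOR (NOT 1 OR 0))) -> 1
  row 28 [11100]: (0 IMPLIES ((1 OR 1) XOR (NOT 0 OR 1))) -> 1
  row 29 [11101]: (0 IMPLIES ((1 OR 1) XOR (NOT 1 OR 1))) -> 1
  row 30 [11110]: (1 IMPLIES ((1 OR 1) XOR (NOT 0 OR 1))) -> 0
  row 31 [11111]: (1 IMPLIES ((1 OR 1) XOR (NOT 1 OR 1))) -> 0
Full result column, 4 rows per line (a,b,c fixed per line; d,e runs 00..11 left to right):
  rows 0-3 [a,b,c=000]: 1110  = hex E
  rows 4-7 [a,b,c=001]: 1111  = hex F
  rows 8-11 [a,b,c=010]: 1101  = hex D
  rows 12-15 [a,b,c=011]: 1100  = hex C
  rows 16-19 [a,b,c=100]: 1110  = hex E
  rows 20-23 [a,b,c=101]: 1111  = hex F
  rows 24-27 [a,b,c=110]: 1101  = hex D
  rows 28-31 [a,b,c=111]: 1100  = hex C
Output column (row 0 .. row 31) = 11101111110111001110111111011100
Output column grouped in 4s = 1110 1111 1101 1100 1110 1111 1101 1100 = 0xEFDCEFDC
Convert to decimal digit by digit (value = value*16 + digit):
  E -> 14
  14*16 + 15 (F) = 239
  239*16 + 13 (D) = 3837
  3837*16 + 12 (C) = 61404
  61404*16 + 14 (E) = 982478
  982478*16 + 15 (F) = 15719663
  15719663*16 + 13 (D) = 251514621
  251514621*16 + 12 (C) = 4024233948
Decimal = 4024233948

4024233948


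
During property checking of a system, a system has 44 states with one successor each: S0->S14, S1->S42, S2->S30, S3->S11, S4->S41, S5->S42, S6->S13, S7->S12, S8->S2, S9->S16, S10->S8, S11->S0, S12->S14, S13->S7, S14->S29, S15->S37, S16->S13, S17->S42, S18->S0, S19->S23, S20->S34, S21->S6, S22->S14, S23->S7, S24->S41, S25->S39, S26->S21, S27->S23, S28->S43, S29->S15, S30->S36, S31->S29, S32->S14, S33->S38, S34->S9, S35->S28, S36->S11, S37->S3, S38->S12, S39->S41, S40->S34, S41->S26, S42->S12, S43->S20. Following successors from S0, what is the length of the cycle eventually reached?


Trace from S0 until a state repeats:
  S0 -> S14 -> S29 -> S15 -> S37 -> S3 -> S11 -> S0
S0 first seen at step 0, revisited at step 7.
Cycle length = 7 - 0 = 7

7


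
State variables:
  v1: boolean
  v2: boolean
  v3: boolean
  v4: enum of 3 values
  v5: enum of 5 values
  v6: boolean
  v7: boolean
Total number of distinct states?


State space = product of domain sizes of all variables.
Domain sizes:
  v1 (boolean): 2
  v2 (boolean): 2
  v3 (boolean): 2
  v4 (enum of 3 values): 3
  v5 (enum of 5 values): 5
  v6 (boolean): 2
  v7 (boolean): 2
Product = 2 * 2 * 2 * 3 * 5 * 2 * 2 = 480

480


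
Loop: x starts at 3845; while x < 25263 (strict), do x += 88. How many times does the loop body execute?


Step 1: x goes from 3845 toward 25263 by 88; the body runs while x<25263, so iterations = ceil((bound-start)/step)
Step 2: Distance=21418
Step 3: ceil(21418/88)=244

244


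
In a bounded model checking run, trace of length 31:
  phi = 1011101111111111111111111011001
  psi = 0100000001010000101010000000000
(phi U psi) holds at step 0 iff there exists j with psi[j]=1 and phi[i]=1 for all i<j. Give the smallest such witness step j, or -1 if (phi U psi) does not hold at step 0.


(phi U psi) at 0: need smallest j with psi[j]=1 and phi[i]=1 for all i in [0,j).
Scan from step 0:
  step 0: phi=1, psi=0 -> continue
  step 1: psi=1 and phi held for [0,1) -> witness found
Witness step = 1

1


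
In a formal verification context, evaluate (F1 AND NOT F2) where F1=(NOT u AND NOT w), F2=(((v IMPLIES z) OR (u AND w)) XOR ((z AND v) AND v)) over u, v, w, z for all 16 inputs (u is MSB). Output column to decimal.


F1 = (NOT u AND NOT w)
F2 = (((v IMPLIES z) OR (u AND w)) XOR ((z AND v) AND v))
Counterexample to F1=>F2 is where F1=1 and F2=0.
Evaluate each row (bits = u,v,w,z, MSB first):
  row 0 [0000]: F1=1 F2=1 -> F1&~F2 -> 0
  row 1 [0001]: F1=1 F2=1 -> F1&~F2 -> 0
  row 2 [0010]: F1=0 F2=1 -> F1&~F2 -> 0
  row 3 [0011]: F1=0 F2=1 -> F1&~F2 -> 0
  row 4 [0100]: F1=1 F2=0 -> F1&~F2 -> 1
  row 5 [0101]: F1=1 F2=0 -> F1&~F2 -> 1
  row 6 [0110]: F1=0 F2=0 -> F1&~F2 -> 0
  row 7 [0111]: F1=0 F2=0 -> F1&~F2 -> 0
  row 8 [1000]: F1=0 F2=1 -> F1&~F2 -> 0
  row 9 [1001]: F1=0 F2=1 -> F1&~F2 -> 0
  row 10 [1010]: F1=0 F2=1 -> F1&~F2 -> 0
  row 11 [1011]: F1=0 F2=1 -> F1&~F2 -> 0
  row 12 [1100]: F1=0 F2=0 -> F1&~F2 -> 0
  row 13 [1101]: F1=0 F2=0 -> F1&~F2 -> 0
  row 14 [1110]: F1=0 F2=1 -> F1&~F2 -> 0
  row 15 [1111]: F1=0 F2=0 -> F1&~F2 -> 0
Full result column, 4 rows per line (u,v fixed per line; w,z runs 00..11 left to right):
  rows 0-3 [u,v=00]: 0000  = hex 0
  rows 4-7 [u,v=01]: 1100  = hex C
  rows 8-11 [u,v=10]: 0000  = hex 0
  rows 12-15 [u,v=11]: 0000  = hex 0
Counterexample vector (row 0 .. row 15) = 0000110000000000
Output column grouped in 4s = 0000 1100 0000 0000 = 0x0C00
Convert to decimal digit by digit (value = value*16 + digit):
  0 -> 0
  0*16 + 12 (C) = 12
  12*16 + 0 = 192
  192*16 + 0 = 3072
Decimal = 3072

3072


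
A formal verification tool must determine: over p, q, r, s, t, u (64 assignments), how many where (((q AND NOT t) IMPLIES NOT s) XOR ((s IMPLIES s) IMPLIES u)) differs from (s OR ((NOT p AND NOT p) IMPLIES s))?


F1 = (((q AND NOT t) IMPLIES NOT s) XOR ((s IMPLIES s) IMPLIES u))
F2 = (s OR ((NOT p AND NOT p) IMPLIES s))
Evaluate both on each of 64 rows (bits = p,q,r,s,t,u):
  row 0 [000000]: F1=1 F2=0 (differ) -> 1
  row 1 [000001]: F1=0 F2=0 -> 0
  row 2 [000010]: F1=1 F2=0 (differ) -> 1
  row 3 [000011]: F1=0 F2=0 -> 0
  row 4 [000100]: F1=1 F2=1 -> 0
  (every remaining row is evaluated the same way; all 64 results are listed next)
Full result column, 8 rows per line (p,q,r fixed per line; s,t,u runs 000..111 left to right):
  rows 0-7 [p,q,r=000]: 10100101  (ones: 4)
  rows 8-15 [p,q,r=001]: 10100101  (ones: 4)
  rows 16-23 [p,q,r=010]: 10101001  (ones: 4)
  rows 24-31 [p,q,r=011]: 10101001  (ones: 4)
  rows 32-39 [p,q,r=100]: 01010101  (ones: 4)
  rows 40-47 [p,q,r=101]: 01010101  (ones: 4)
  rows 48-55 [p,q,r=110]: 01011001  (ones: 4)
  rows 56-63 [p,q,r=111]: 01011001  (ones: 4)
Disagreements = 4+4+4+4+4+4+4+4 = 32

32


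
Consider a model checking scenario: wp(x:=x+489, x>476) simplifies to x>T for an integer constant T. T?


Formula: wp(x:=E, P) = P[E/x] (substitute E for x in postcondition)
Step 1: Postcondition: x>476
Step 2: Substitute x+489 for x: x+489>476
Step 3: Solve for x: x > 476-489 = -13

-13


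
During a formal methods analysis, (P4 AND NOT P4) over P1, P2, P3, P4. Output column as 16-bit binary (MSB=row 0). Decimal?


Formula: (P4 AND NOT P4) over P1, P2, P3, P4 (16 rows)
Evaluate each row (bits = P1,P2,P3,P4, MSB first):
  row 0 [0000]: (0 AND NOT 0) -> 0
  row 1 [0001]: (1 AND NOT 1) -> 0
  row 2 [0010]: (0 AND NOT 0) -> 0
  row 3 [0011]: (1 AND NOT 1) -> 0
  row 4 [0100]: (0 AND NOT 0) -> 0
  row 5 [0101]: (1 AND NOT 1) -> 0
  row 6 [0110]: (0 AND NOT 0) -> 0
  row 7 [0111]: (1 AND NOT 1) -> 0
  row 8 [1000]: (0 AND NOT 0) -> 0
  row 9 [1001]: (1 AND NOT 1) -> 0
  row 10 [1010]: (0 AND NOT 0) -> 0
  row 11 [1011]: (1 AND NOT 1) -> 0
  row 12 [1100]: (0 AND NOT 0) -> 0
  row 13 [1101]: (1 AND NOT 1) -> 0
  row 14 [1110]: (0 AND NOT 0) -> 0
  row 15 [1111]: (1 AND NOT 1) -> 0
Full result column, 4 rows per line (P1,P2 fixed per line; P3,P4 runs 00..11 left to right):
  rows 0-3 [P1,P2=00]: 0000  = hex 0
  rows 4-7 [P1,P2=01]: 0000  = hex 0
  rows 8-11 [P1,P2=10]: 0000  = hex 0
  rows 12-15 [P1,P2=11]: 0000  = hex 0
Output column (row 0 .. row 15) = 0000000000000000
Output column grouped in 4s = 0000 0000 0000 0000 = 0x0000
Convert to decimal digit by digit (value = value*16 + digit):
  0 -> 0
  0*16 + 0 = 0
  0*16 + 0 = 0
  0*16 + 0 = 0
Decimal = 0

0


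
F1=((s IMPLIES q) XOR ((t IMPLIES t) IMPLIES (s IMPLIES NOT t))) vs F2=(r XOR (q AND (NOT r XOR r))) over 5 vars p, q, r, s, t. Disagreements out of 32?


F1 = ((s IMPLIES q) XOR ((t IMPLIES t) IMPLIES (s IMPLIES NOT t)))
F2 = (r XOR (q AND (NOT r XOR r)))
Evaluate both on each of 32 rows (bits = p,q,r,s,t):
  row 0 [00000]: F1=0 F2=0 -> 0
  row 1 [00001]: F1=0 F2=0 -> 0
  row 2 [00010]: F1=1 F2=0 (differ) -> 1
  row 3 [00011]: F1=0 F2=0 -> 0
  row 4 [00100]: F1=0 F2=1 (differ) -> 1
  row 5 [00101]: F1=0 F2=1 (differ) -> 1
  row 6 [00110]: F1=1 F2=1 -> 0
  row 7 [00111]: F1=0 F2=1 (differ) -> 1
  row 8 [01000]: F1=0 F2=1 (differ) -> 1
  row 9 [01001]: F1=0 F2=1 (differ) -> 1
  row 10 [01010]: F1=0 F2=1 (differ) -> 1
  row 11 [01011]: F1=1 F2=1 -> 0
  row 12 [01100]: F1=0 F2=0 -> 0
  row 13 [01101]: F1=0 F2=0 -> 0
  row 14 [01110]: F1=0 F2=0 -> 0
  row 15 [01111]: F1=1 F2=0 (differ) -> 1
  row 16 [10000]: F1=0 F2=0 -> 0
  row 17 [10001]: F1=0 F2=0 -> 0
  row 18 [10010]: F1=1 F2=0 (differ) -> 1
  row 19 [10011]: F1=0 F2=0 -> 0
  row 20 [10100]: F1=0 F2=1 (differ) -> 1
  row 21 [10101]: F1=0 F2=1 (differ) -> 1
  row 22 [10110]: F1=1 F2=1 -> 0
  row 23 [10111]: F1=0 F2=1 (differ) -> 1
  row 24 [11000]: F1=0 F2=1 (differ) -> 1
  row 25 [11001]: F1=0 F2=1 (differ) -> 1
  row 26 [11010]: F1=0 F2=1 (differ) -> 1
  row 27 [11011]: F1=1 F2=1 -> 0
  row 28 [11100]: F1=0 F2=0 -> 0
  row 29 [11101]: F1=0 F2=0 -> 0
  row 30 [11110]: F1=0 F2=0 -> 0
  row 31 [11111]: F1=1 F2=0 (differ) -> 1
Full result column, 8 rows per line (p,q fixed per line; r,s,t runs 000..111 left to right):
  rows 0-7 [p,q=00]: 00101101  (ones: 4)
  rows 8-15 [p,q=01]: 11100001  (ones: 4)
  rows 16-23 [p,q=10]: 00101101  (ones: 4)
  rows 24-31 [p,q=11]: 11100001  (ones: 4)
Disagreements = 4+4+4+4 = 16

16


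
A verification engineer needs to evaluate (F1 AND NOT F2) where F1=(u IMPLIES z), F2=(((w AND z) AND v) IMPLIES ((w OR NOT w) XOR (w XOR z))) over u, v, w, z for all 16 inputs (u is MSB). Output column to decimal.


F1 = (u IMPLIES z)
F2 = (((w AND z) AND v) IMPLIES ((w OR NOT w) XOR (w XOR z)))
Counterexample to F1=>F2 is where F1=1 and F2=0.
Evaluate each row (bits = u,v,w,z, MSB first):
  row 0 [0000]: F1=1 F2=1 -> F1&~F2 -> 0
  row 1 [0001]: F1=1 F2=1 -> F1&~F2 -> 0
  row 2 [0010]: F1=1 F2=1 -> F1&~F2 -> 0
  row 3 [0011]: F1=1 F2=1 -> F1&~F2 -> 0
  row 4 [0100]: F1=1 F2=1 -> F1&~F2 -> 0
  row 5 [0101]: F1=1 F2=1 -> F1&~F2 -> 0
  row 6 [0110]: F1=1 F2=1 -> F1&~F2 -> 0
  row 7 [0111]: F1=1 F2=1 -> F1&~F2 -> 0
  row 8 [1000]: F1=0 F2=1 -> F1&~F2 -> 0
  row 9 [1001]: F1=1 F2=1 -> F1&~F2 -> 0
  row 10 [1010]: F1=0 F2=1 -> F1&~F2 -> 0
  row 11 [1011]: F1=1 F2=1 -> F1&~F2 -> 0
  row 12 [1100]: F1=0 F2=1 -> F1&~F2 -> 0
  row 13 [1101]: F1=1 F2=1 -> F1&~F2 -> 0
  row 14 [1110]: F1=0 F2=1 -> F1&~F2 -> 0
  row 15 [1111]: F1=1 F2=1 -> F1&~F2 -> 0
Full result column, 4 rows per line (u,v fixed per line; w,z runs 00..11 left to right):
  rows 0-3 [u,v=00]: 0000  = hex 0
  rows 4-7 [u,v=01]: 0000  = hex 0
  rows 8-11 [u,v=10]: 0000  = hex 0
  rows 12-15 [u,v=11]: 0000  = hex 0
Counterexample vector (row 0 .. row 15) = 0000000000000000
Output column grouped in 4s = 0000 0000 0000 0000 = 0x0000
Convert to decimal digit by digit (value = value*16 + digit):
  0 -> 0
  0*16 + 0 = 0
  0*16 + 0 = 0
  0*16 + 0 = 0
Decimal = 0

0


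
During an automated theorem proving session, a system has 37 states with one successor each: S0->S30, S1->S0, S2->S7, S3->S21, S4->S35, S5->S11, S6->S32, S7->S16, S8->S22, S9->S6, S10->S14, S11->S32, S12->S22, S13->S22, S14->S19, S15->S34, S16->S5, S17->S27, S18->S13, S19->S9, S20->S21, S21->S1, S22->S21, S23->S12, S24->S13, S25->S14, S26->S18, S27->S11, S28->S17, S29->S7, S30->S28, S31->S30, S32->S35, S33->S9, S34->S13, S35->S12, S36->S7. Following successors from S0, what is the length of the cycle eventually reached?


Trace from S0 until a state repeats:
  S0 -> S30 -> S28 -> S17 -> S27 -> S11 -> S32 -> S35 -> S12 -> S22 -> S21 -> S1 -> S0
S0 first seen at step 0, revisited at step 12.
Cycle length = 12 - 0 = 12

12


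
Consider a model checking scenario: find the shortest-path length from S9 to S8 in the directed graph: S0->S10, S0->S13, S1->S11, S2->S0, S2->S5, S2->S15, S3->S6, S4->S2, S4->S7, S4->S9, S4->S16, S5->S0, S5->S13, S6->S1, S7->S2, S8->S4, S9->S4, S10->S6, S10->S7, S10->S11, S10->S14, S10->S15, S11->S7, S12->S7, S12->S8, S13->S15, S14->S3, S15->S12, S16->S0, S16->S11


BFS layer-by-layer from S9:
  dist 0: {S9}
  dist 1: {S4}
  dist 2: {S2, S7, S16}
  dist 3: {S0, S5, S11, S15}
  dist 4: {S10, S12, S13}
  dist 5: {S6, S8, S14}
  -> S8 reached at distance 5
Shortest path length = 5

5


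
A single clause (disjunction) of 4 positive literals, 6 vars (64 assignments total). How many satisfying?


Step 1: Total=2^6=64
Step 2: Unsat when all 4 false: 2^2=4
Step 3: Sat=64-4=60

60


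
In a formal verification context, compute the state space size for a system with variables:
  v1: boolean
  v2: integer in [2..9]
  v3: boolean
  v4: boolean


State space = product of domain sizes of all variables.
Domain sizes:
  v1 (boolean): 2
  v2 (integer in [2..9]): 8
  v3 (boolean): 2
  v4 (boolean): 2
Product = 2 * 8 * 2 * 2 = 64

64


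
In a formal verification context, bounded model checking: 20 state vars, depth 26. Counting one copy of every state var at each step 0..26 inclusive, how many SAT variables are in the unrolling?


BMC unrolls to depth k, creating one copy of each state var for steps 0..k.
Step count = 26 + 1 = 27 (steps 0 through 26)
Vars per step = 20
Total = 20 * 27 = 540

540


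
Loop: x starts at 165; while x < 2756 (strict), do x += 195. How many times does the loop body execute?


Step 1: x goes from 165 toward 2756 by 195; the body runs while x<2756, so iterations = ceil((bound-start)/step)
Step 2: Distance=2591
Step 3: ceil(2591/195)=14

14


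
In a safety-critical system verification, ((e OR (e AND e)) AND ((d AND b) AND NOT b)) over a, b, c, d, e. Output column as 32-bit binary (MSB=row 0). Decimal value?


Formula: ((e OR (e AND e)) AND ((d AND b) AND NOT b)) over a, b, c, d, e (32 rows)
Evaluate each row (bits = a,b,c,d,e, MSB first):
  row 0 [00000]: ((0 OR (0 AND 0)) AND ((0 AND 0) AND NOT 0)) -> 0
  row 1 [00001]: ((1 OR (1 AND 1)) AND ((0 AND 0) AND NOT 0)) -> 0
  row 2 [00010]: ((0 OR (0 AND 0)) AND ((1 AND 0) AND NOT 0)) -> 0
  row 3 [00011]: ((1 OR (1 AND 1)) AND ((1 AND 0) AND NOT 0)) -> 0
  row 4 [00100]: ((0 OR (0 AND 0)) AND ((0 AND 0) AND NOT 0)) -> 0
  row 5 [00101]: ((1 OR (1 AND 1)) AND ((0 AND 0) AND NOT 0)) -> 0
  row 6 [00110]: ((0 OR (0 AND 0)) AND ((1 AND 0) AND NOT 0)) -> 0
  row 7 [00111]: ((1 OR (1 AND 1)) AND ((1 AND 0) AND NOT 0)) -> 0
  row 8 [01000]: ((0 OR (0 AND 0)) AND ((0 AND 1) AND NOT 1)) -> 0
  row 9 [01001]: ((1 OR (1 AND 1)) AND ((0 AND 1) AND NOT 1)) -> 0
  row 10 [01010]: ((0 OR (0 AND 0)) AND ((1 AND 1) AND NOT 1)) -> 0
  row 11 [01011]: ((1 OR (1 AND 1)) AND ((1 AND 1) AND NOT 1)) -> 0
  row 12 [01100]: ((0 OR (0 AND 0)) AND ((0 AND 1) AND NOT 1)) -> 0
  row 13 [01101]: ((1 OR (1 AND 1)) AND ((0 AND 1) AND NOT 1)) -> 0
  row 14 [01110]: ((0 OR (0 AND 0)) AND ((1 AND 1) AND NOT 1)) -> 0
  row 15 [01111]: ((1 OR (1 AND 1)) AND ((1 AND 1) AND NOT 1)) -> 0
  row 16 [10000]: ((0 OR (0 AND 0)) AND ((0 AND 0) AND NOT 0)) -> 0
  row 17 [10001]: ((1 OR (1 AND 1)) AND ((0 AND 0) AND NOT 0)) -> 0
  row 18 [10010]: ((0 OR (0 AND 0)) AND ((1 AND 0) AND NOT 0)) -> 0
  row 19 [10011]: ((1 OR (1 AND 1)) AND ((1 AND 0) AND NOT 0)) -> 0
  row 20 [10100]: ((0 OR (0 AND 0)) AND ((0 AND 0) AND NOT 0)) -> 0
  row 21 [10101]: ((1 OR (1 AND 1)) AND ((0 AND 0) AND NOT 0)) -> 0
  row 22 [10110]: ((0 OR (0 AND 0)) AND ((1 AND 0) AND NOT 0)) -> 0
  row 23 [10111]: ((1 OR (1 AND 1)) AND ((1 AND 0) AND NOT 0)) -> 0
  row 24 [11000]: ((0 OR (0 AND 0)) AND ((0 AND 1) AND NOT 1)) -> 0
  row 25 [11001]: ((1 OR (1 AND 1)) AND ((0 AND 1) AND NOT 1)) -> 0
  row 26 [11010]: ((0 OR (0 AND 0)) AND ((1 AND 1) AND NOT 1)) -> 0
  row 27 [11011]: ((1 OR (1 AND 1)) AND ((1 AND 1) AND NOT 1)) -> 0
  row 28 [11100]: ((0 OR (0 AND 0)) AND ((0 AND 1) AND NOT 1)) -> 0
  row 29 [11101]: ((1 OR (1 AND 1)) AND ((0 AND 1) AND NOT 1)) -> 0
  row 30 [11110]: ((0 OR (0 AND 0)) AND ((1 AND 1) AND NOT 1)) -> 0
  row 31 [11111]: ((1 OR (1 AND 1)) AND ((1 AND 1) AND NOT 1)) -> 0
Full result column, 4 rows per line (a,b,c fixed per line; d,e runs 00..11 left to right):
  rows 0-3 [a,b,c=000]: 0000  = hex 0
  rows 4-7 [a,b,c=001]: 0000  = hex 0
  rows 8-11 [a,b,c=010]: 0000  = hex 0
  rows 12-15 [a,b,c=011]: 0000  = hex 0
  rows 16-19 [a,b,c=100]: 0000  = hex 0
  rows 20-23 [a,b,c=101]: 0000  = hex 0
  rows 24-27 [a,b,c=110]: 0000  = hex 0
  rows 28-31 [a,b,c=111]: 0000  = hex 0
Output column (row 0 .. row 31) = 00000000000000000000000000000000
Output column grouped in 4s = 0000 0000 0000 0000 0000 0000 0000 0000 = 0x00000000
Convert to decimal digit by digit (value = value*16 + digit):
  0 -> 0
  0*16 + 0 = 0
  0*16 + 0 = 0
  0*16 + 0 = 0
  0*16 + 0 = 0
  0*16 + 0 = 0
  0*16 + 0 = 0
  0*16 + 0 = 0
Decimal = 0

0
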